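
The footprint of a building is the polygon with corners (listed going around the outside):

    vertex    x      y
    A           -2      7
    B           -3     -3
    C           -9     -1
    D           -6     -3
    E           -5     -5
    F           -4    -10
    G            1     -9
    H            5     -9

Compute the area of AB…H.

Σ = (27) + (-24) + (21) + (15) + (30) + (46) + (36) + (17) = 168
Area = |Σ|/2 = 84.

84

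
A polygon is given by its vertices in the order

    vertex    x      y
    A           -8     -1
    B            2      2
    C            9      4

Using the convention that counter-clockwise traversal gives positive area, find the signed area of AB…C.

-0.5

Σ = (-14) + (-10) + (23) = -1
Signed area = Σ/2 = -0.5 (negative ⇒ clockwise traversal).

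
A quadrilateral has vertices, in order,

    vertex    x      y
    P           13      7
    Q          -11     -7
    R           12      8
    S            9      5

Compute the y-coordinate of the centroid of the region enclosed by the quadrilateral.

Apply Gauss's area formula. First the cross-terms c_i = x_i·y_{i+1} − x_{i+1}·y_i:
  -14, -4, -12, -2  ⇒  2A = -32, A = -16.
Then Σ (y_i + y_{i+1})·c_i = -184, so ȳ = -184 / (6·(-16)) = 23/12.

23/12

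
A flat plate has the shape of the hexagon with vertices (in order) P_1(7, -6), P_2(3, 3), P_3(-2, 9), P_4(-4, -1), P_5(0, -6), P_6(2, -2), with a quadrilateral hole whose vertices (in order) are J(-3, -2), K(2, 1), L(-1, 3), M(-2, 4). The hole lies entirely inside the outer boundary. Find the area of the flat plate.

Outer boundary:
Apply the shoelace formula: 2A = Σ (x_i·y_{i+1} − x_{i+1}·y_i), indices taken mod 6.
Σ = (39) + (33) + (38) + (24) + (12) + (2) = 148
Area = |Σ|/2 = 74.
Hole:
Apply the surveyor's formula: 2A = Σ (x_i·y_{i+1} − x_{i+1}·y_i), indices taken mod 4.
Cross-terms: 1, 7, 2, 16  ⇒  Σ = 26
Area = |Σ|/2 = 13.
Net area = 74 − 13 = 61.

61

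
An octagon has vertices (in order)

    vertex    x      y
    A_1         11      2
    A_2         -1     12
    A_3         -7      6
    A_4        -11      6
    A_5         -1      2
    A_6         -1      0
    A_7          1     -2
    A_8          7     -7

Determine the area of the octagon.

Σ = (134) + (78) + (24) + (-16) + (2) + (2) + (7) + (91) = 322
Area = |Σ|/2 = 161.

161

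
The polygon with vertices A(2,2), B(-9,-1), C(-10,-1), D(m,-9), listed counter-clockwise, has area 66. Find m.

3

Write out the shoelace sum; only the two edges meeting at D involve m:
2·Area = [((-10)·(-9) − m·(-1)) + (m·2 − 2·(-9))] + 15
       = 3·m + 123 = 132
⇒ m = 3.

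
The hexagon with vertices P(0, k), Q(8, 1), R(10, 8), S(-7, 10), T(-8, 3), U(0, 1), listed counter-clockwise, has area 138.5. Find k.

-2

The doubled signed area Σ (x_i y_{i+1} − x_{i+1} y_i) is linear in k.
With k=0 it equals 261; the coefficient of k is -8 (from the two edges through P).
So -8·k + 261 = 2·138.5 = 277 ⇒ k = -2.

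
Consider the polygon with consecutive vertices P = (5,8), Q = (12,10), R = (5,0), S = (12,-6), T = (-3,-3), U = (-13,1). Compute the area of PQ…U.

Apply the shoelace formula: 2A = Σ (x_i·y_{i+1} − x_{i+1}·y_i), indices taken mod 6.
Cross-terms: -46, -50, -30, -54, -42, -109  ⇒  Σ = -331
Area = |Σ|/2 = 165.5.

165.5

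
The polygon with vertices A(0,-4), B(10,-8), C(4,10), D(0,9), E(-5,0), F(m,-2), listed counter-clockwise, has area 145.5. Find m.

The doubled signed area Σ (x_i y_{i+1} − x_{i+1} y_i) is linear in m.
With m=0 it equals 263; the coefficient of m is -4 (from the two edges through F).
So -4·m + 263 = 2·145.5 = 291 ⇒ m = -7.

-7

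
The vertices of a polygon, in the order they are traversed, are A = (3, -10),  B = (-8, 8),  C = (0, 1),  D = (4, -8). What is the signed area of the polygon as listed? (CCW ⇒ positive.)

Apply the shoelace formula: 2A = Σ (x_i·y_{i+1} − x_{i+1}·y_i), indices taken mod 4.
Σ = (-56) + (-8) + (-4) + (-16) = -84
Signed area = Σ/2 = -42 (negative ⇒ clockwise traversal).

-42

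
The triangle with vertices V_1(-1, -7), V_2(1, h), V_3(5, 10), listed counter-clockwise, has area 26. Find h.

The doubled signed area Σ (x_i y_{i+1} − x_{i+1} y_i) is linear in h.
With h=0 it equals -8; the coefficient of h is -6 (from the two edges through V_2).
So -6·h + -8 = 2·26 = 52 ⇒ h = -10.

-10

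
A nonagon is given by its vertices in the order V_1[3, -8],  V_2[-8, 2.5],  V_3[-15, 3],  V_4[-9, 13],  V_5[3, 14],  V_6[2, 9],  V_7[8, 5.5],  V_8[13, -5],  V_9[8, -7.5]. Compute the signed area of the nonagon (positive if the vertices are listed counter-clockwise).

Σ = (-56.5) + (13.5) + (-168) + (-165) + (-1) + (-61) + (-111.5) + (-57.5) + (-41.5) = -648.5
Signed area = Σ/2 = -324.25 (negative ⇒ clockwise traversal).

-324.25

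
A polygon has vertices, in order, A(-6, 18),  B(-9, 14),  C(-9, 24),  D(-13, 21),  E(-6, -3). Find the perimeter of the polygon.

|AB| = √((-3)² + (-4)²) = √25 = 5
|BC| = √((0)² + (10)²) = √100 = 10
|CD| = √((-4)² + (-3)²) = √25 = 5
|DE| = √((7)² + (-24)²) = √625 = 25
|EA| = √((0)² + (21)²) = √441 = 21
Perimeter = 5 + 10 + 5 + 25 + 21 = 66.

66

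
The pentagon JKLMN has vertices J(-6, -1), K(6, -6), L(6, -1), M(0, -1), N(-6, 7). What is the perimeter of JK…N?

42

|JK| = √((12)² + (-5)²) = √169 = 13
|KL| = √((0)² + (5)²) = √25 = 5
|LM| = √((-6)² + (0)²) = √36 = 6
|MN| = √((-6)² + (8)²) = √100 = 10
|NJ| = √((0)² + (-8)²) = √64 = 8
Perimeter = 13 + 5 + 6 + 10 + 8 = 42.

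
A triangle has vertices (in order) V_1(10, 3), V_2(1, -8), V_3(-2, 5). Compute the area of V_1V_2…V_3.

Apply the shoelace formula: 2A = Σ (x_i·y_{i+1} − x_{i+1}·y_i), indices taken mod 3.
Σ = (-83) + (-11) + (-56) = -150
Area = |Σ|/2 = 75.

75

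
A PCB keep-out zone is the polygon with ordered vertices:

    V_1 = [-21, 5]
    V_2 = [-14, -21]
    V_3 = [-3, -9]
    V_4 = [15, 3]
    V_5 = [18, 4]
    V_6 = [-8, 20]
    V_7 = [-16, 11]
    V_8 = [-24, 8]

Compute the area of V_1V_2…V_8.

Apply Gauss's area formula: 2A = Σ (x_i·y_{i+1} − x_{i+1}·y_i), indices taken mod 8.
Σ = (511) + (63) + (126) + (6) + (392) + (232) + (136) + (48) = 1514
Area = |Σ|/2 = 757.

757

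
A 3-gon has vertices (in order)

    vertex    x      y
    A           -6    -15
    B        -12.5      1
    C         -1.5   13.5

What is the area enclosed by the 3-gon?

Apply the shoelace formula: 2A = Σ (x_i·y_{i+1} − x_{i+1}·y_i), indices taken mod 3.
Cross-terms: -193.5, -167.25, 103.5  ⇒  Σ = -257.25
Area = |Σ|/2 = 128.625.

128.625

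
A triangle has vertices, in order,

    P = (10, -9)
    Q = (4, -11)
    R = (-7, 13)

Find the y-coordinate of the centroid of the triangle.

-7/3

Apply the shoelace formula. First the cross-terms c_i = x_i·y_{i+1} − x_{i+1}·y_i:
  -74, -25, -67  ⇒  2A = -166, A = -83.
Then Σ (y_i + y_{i+1})·c_i = 1162, so ȳ = 1162 / (6·(-83)) = -7/3.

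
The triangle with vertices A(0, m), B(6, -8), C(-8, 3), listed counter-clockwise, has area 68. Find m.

The doubled signed area Σ (x_i y_{i+1} − x_{i+1} y_i) is linear in m.
With m=0 it equals -46; the coefficient of m is -14 (from the two edges through A).
So -14·m + -46 = 2·68 = 136 ⇒ m = -13.

-13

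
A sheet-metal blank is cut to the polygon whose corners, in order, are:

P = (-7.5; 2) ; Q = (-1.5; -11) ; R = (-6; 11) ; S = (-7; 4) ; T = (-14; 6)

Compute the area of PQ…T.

43.5

Apply the shoelace (surveyor's) formula: 2A = Σ (x_i·y_{i+1} − x_{i+1}·y_i), indices taken mod 5.
Σ = (85.5) + (-82.5) + (53) + (14) + (17) = 87
Area = |Σ|/2 = 43.5.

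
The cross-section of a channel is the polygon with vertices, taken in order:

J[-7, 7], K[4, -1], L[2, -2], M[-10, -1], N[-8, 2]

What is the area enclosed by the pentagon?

59.5

Σ = (-21) + (-6) + (-22) + (-28) + (-42) = -119
Area = |Σ|/2 = 59.5.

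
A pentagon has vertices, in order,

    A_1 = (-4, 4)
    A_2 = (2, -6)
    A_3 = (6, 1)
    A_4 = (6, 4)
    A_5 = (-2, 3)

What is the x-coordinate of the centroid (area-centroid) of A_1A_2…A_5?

Apply the surveyor's formula. First the cross-terms c_i = x_i·y_{i+1} − x_{i+1}·y_i:
  16, 38, 18, 26, 4  ⇒  2A = 102, A = 51.
Then Σ (x_i + x_{i+1})·c_i = 568, so x̄ = 568 / (6·51) = 284/153.

284/153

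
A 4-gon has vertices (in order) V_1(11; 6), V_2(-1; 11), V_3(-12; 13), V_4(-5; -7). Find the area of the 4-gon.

221

Σ = (127) + (119) + (149) + (47) = 442
Area = |Σ|/2 = 221.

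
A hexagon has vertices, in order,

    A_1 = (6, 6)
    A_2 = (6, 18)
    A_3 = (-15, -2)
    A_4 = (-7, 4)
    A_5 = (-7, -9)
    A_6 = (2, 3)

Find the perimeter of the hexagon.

|A_1A_2| = √((0)² + (12)²) = √144 = 12
|A_2A_3| = √((-21)² + (-20)²) = √841 = 29
|A_3A_4| = √((8)² + (6)²) = √100 = 10
|A_4A_5| = √((0)² + (-13)²) = √169 = 13
|A_5A_6| = √((9)² + (12)²) = √225 = 15
|A_6A_1| = √((4)² + (3)²) = √25 = 5
Perimeter = 12 + 29 + 10 + 13 + 15 + 5 = 84.

84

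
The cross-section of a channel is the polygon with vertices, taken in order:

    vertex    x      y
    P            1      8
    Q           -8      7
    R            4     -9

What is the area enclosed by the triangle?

78

Σ = (71) + (44) + (41) = 156
Area = |Σ|/2 = 78.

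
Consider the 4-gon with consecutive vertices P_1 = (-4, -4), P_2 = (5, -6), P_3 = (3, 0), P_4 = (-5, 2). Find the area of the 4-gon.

Apply the shoelace formula: 2A = Σ (x_i·y_{i+1} − x_{i+1}·y_i), indices taken mod 4.
Σ = (44) + (18) + (6) + (28) = 96
Area = |Σ|/2 = 48.

48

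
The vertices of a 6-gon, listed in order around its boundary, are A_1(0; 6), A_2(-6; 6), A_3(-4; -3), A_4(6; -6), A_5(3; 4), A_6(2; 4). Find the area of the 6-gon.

89

Apply the shoelace formula: 2A = Σ (x_i·y_{i+1} − x_{i+1}·y_i), indices taken mod 6.
Σ = (36) + (42) + (42) + (42) + (4) + (12) = 178
Area = |Σ|/2 = 89.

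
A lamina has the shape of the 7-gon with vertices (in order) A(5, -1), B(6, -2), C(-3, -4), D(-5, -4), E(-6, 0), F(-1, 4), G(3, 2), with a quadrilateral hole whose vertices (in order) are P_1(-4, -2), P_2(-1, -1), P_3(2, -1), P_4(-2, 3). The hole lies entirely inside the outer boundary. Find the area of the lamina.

Outer boundary:
Apply the shoelace formula: 2A = Σ (x_i·y_{i+1} − x_{i+1}·y_i), indices taken mod 7.
Σ = (-4) + (-30) + (-8) + (-24) + (-24) + (-14) + (-13) = -117
Area = |Σ|/2 = 58.5.
Hole:
P_1→P_2: (-4)(-1) − (-1)(-2) = 2
P_2→P_3: (-1)(-1) − (2)(-1) = 3
P_3→P_4: (2)(3) − (-2)(-1) = 4
P_4→P_1: (-2)(-2) − (-4)(3) = 16
Σ = 25
Area = |Σ|/2 = 12.5.
Net area = 58.5 − 12.5 = 46.

46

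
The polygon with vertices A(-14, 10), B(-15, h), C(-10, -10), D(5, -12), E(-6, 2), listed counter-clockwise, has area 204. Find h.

-8

The doubled signed area Σ (x_i y_{i+1} − x_{i+1} y_i) is linear in h.
With h=0 it equals 376; the coefficient of h is -4 (from the two edges through B).
So -4·h + 376 = 2·204 = 408 ⇒ h = -8.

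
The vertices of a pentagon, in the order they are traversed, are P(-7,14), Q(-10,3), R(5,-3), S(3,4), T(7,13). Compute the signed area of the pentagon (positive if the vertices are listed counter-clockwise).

P→Q: (-7)(3) − (-10)(14) = 119
Q→R: (-10)(-3) − (5)(3) = 15
R→S: (5)(4) − (3)(-3) = 29
S→T: (3)(13) − (7)(4) = 11
T→P: (7)(14) − (-7)(13) = 189
Σ = 363
Signed area = Σ/2 = 181.5 (positive ⇒ counter-clockwise traversal).

181.5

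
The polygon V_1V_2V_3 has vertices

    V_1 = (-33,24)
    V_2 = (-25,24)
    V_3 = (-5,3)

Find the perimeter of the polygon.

72

|V_1V_2| = √((8)² + (0)²) = √64 = 8
|V_2V_3| = √((20)² + (-21)²) = √841 = 29
|V_3V_1| = √((-28)² + (21)²) = √1225 = 35
Perimeter = 8 + 29 + 35 = 72.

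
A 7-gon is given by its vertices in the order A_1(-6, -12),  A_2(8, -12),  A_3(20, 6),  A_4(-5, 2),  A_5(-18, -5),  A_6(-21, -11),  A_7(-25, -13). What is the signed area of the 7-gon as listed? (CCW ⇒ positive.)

450

Apply the shoelace (surveyor's) formula: 2A = Σ (x_i·y_{i+1} − x_{i+1}·y_i), indices taken mod 7.
A_1→A_2: (-6)(-12) − (8)(-12) = 168
A_2→A_3: (8)(6) − (20)(-12) = 288
A_3→A_4: (20)(2) − (-5)(6) = 70
A_4→A_5: (-5)(-5) − (-18)(2) = 61
A_5→A_6: (-18)(-11) − (-21)(-5) = 93
A_6→A_7: (-21)(-13) − (-25)(-11) = -2
A_7→A_1: (-25)(-12) − (-6)(-13) = 222
Σ = 900
Signed area = Σ/2 = 450 (positive ⇒ counter-clockwise traversal).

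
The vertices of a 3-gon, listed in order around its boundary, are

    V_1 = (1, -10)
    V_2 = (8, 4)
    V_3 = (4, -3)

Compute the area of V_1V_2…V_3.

3.5

Apply the surveyor's formula: 2A = Σ (x_i·y_{i+1} − x_{i+1}·y_i), indices taken mod 3.
Cross-terms: 84, -40, -37  ⇒  Σ = 7
Area = |Σ|/2 = 3.5.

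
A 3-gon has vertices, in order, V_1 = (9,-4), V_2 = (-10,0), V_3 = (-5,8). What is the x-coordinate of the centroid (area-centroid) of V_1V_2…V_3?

-2

Apply the surveyor's formula. First the cross-terms c_i = x_i·y_{i+1} − x_{i+1}·y_i:
  -40, -80, -52  ⇒  2A = -172, A = -86.
Then Σ (x_i + x_{i+1})·c_i = 1032, so x̄ = 1032 / (6·(-86)) = -2.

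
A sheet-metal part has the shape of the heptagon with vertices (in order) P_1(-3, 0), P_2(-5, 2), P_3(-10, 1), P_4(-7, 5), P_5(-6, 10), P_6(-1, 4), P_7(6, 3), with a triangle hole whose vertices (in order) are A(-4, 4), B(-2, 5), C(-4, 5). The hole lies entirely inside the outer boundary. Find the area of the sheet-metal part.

52

Outer boundary:
Cross-terms: -6, 15, -43, -40, -14, -27, 9  ⇒  Σ = -106
Area = |Σ|/2 = 53.
Hole:
Apply the shoelace (surveyor's) formula: 2A = Σ (x_i·y_{i+1} − x_{i+1}·y_i), indices taken mod 3.
Σ = (-12) + (10) + (4) = 2
Area = |Σ|/2 = 1.
Net area = 53 − 1 = 52.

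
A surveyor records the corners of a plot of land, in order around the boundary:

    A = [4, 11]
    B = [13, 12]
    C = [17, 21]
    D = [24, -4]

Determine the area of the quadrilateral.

159

Σ = (-95) + (69) + (-572) + (280) = -318
Area = |Σ|/2 = 159.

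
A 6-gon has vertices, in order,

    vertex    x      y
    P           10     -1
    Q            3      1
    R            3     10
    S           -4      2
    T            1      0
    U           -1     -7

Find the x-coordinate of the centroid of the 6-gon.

155/74

Apply Gauss's area formula. First the cross-terms c_i = x_i·y_{i+1} − x_{i+1}·y_i:
  13, 27, 46, -2, -7, 71  ⇒  2A = 148, A = 74.
Then Σ (x_i + x_{i+1})·c_i = 930, so x̄ = 930 / (6·74) = 155/74.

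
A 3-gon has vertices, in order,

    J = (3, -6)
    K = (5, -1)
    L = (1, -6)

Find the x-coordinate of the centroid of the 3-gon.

3

Apply the shoelace formula. First the cross-terms c_i = x_i·y_{i+1} − x_{i+1}·y_i:
  27, -29, 12  ⇒  2A = 10, A = 5.
Then Σ (x_i + x_{i+1})·c_i = 90, so x̄ = 90 / (6·5) = 3.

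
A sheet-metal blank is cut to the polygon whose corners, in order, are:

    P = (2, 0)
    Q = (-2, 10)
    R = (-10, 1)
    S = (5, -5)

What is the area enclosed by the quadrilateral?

Σ = (20) + (98) + (45) + (10) = 173
Area = |Σ|/2 = 86.5.

86.5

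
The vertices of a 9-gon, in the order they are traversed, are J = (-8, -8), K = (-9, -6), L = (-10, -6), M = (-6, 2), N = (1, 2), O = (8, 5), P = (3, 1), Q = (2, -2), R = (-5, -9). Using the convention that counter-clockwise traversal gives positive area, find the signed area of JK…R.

Σ = (-24) + (-6) + (-56) + (-14) + (-11) + (-7) + (-8) + (-28) + (-32) = -186
Signed area = Σ/2 = -93 (negative ⇒ clockwise traversal).

-93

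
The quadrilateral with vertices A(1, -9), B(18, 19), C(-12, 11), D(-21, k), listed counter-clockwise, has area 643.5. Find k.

-20

The doubled signed area Σ (x_i y_{i+1} − x_{i+1} y_i) is linear in k.
With k=0 it equals 1027; the coefficient of k is -13 (from the two edges through D).
So -13·k + 1027 = 2·643.5 = 1287 ⇒ k = -20.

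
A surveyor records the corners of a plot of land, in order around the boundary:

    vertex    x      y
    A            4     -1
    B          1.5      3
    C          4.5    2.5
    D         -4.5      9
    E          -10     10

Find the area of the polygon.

35.25

Apply the shoelace (surveyor's) formula: 2A = Σ (x_i·y_{i+1} − x_{i+1}·y_i), indices taken mod 5.
Cross-terms: 13.5, -9.75, 51.75, 45, -30  ⇒  Σ = 70.5
Area = |Σ|/2 = 35.25.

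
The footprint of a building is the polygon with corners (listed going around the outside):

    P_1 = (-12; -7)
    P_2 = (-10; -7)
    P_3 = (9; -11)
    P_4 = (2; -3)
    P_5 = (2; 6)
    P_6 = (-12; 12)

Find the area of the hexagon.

Apply the surveyor's formula: 2A = Σ (x_i·y_{i+1} − x_{i+1}·y_i), indices taken mod 6.
P_1→P_2: (-12)(-7) − (-10)(-7) = 14
P_2→P_3: (-10)(-11) − (9)(-7) = 173
P_3→P_4: (9)(-3) − (2)(-11) = -5
P_4→P_5: (2)(6) − (2)(-3) = 18
P_5→P_6: (2)(12) − (-12)(6) = 96
P_6→P_1: (-12)(-7) − (-12)(12) = 228
Σ = 524
Area = |Σ|/2 = 262.

262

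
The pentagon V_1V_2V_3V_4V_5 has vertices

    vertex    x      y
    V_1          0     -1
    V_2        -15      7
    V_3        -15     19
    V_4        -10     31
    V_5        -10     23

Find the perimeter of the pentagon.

|V_1V_2| = √((-15)² + (8)²) = √289 = 17
|V_2V_3| = √((0)² + (12)²) = √144 = 12
|V_3V_4| = √((5)² + (12)²) = √169 = 13
|V_4V_5| = √((0)² + (-8)²) = √64 = 8
|V_5V_1| = √((10)² + (-24)²) = √676 = 26
Perimeter = 17 + 12 + 13 + 8 + 26 = 76.

76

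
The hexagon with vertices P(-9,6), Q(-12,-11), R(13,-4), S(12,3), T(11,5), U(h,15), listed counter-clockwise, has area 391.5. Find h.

7

Write out the shoelace sum; only the two edges meeting at U involve h:
2·Area = [(11·15 − h·5) + (h·6 − (-9)·15)] + 476
       = 1·h + 776 = 783
⇒ h = 7.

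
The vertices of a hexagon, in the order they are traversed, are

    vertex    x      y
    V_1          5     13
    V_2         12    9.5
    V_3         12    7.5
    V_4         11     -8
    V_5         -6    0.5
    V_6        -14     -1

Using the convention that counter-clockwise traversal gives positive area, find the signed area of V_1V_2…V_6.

Σ = (-108.5) + (-24) + (-178.5) + (-42.5) + (13) + (-177) = -517.5
Signed area = Σ/2 = -258.75 (negative ⇒ clockwise traversal).

-258.75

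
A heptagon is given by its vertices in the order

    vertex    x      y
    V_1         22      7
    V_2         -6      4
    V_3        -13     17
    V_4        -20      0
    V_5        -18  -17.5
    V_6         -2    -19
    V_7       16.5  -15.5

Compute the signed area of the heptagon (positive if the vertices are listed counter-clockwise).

939

Apply the shoelace formula: 2A = Σ (x_i·y_{i+1} − x_{i+1}·y_i), indices taken mod 7.
V_1→V_2: (22)(4) − (-6)(7) = 130
V_2→V_3: (-6)(17) − (-13)(4) = -50
V_3→V_4: (-13)(0) − (-20)(17) = 340
V_4→V_5: (-20)(-17.5) − (-18)(0) = 350
V_5→V_6: (-18)(-19) − (-2)(-17.5) = 307
V_6→V_7: (-2)(-15.5) − (16.5)(-19) = 344.5
V_7→V_1: (16.5)(7) − (22)(-15.5) = 456.5
Σ = 1878
Signed area = Σ/2 = 939 (positive ⇒ counter-clockwise traversal).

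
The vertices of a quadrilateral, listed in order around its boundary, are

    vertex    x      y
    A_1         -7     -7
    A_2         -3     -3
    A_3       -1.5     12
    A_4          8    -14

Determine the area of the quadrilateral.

Apply Gauss's area formula: 2A = Σ (x_i·y_{i+1} − x_{i+1}·y_i), indices taken mod 4.
Cross-terms: 0, -40.5, -75, -154  ⇒  Σ = -269.5
Area = |Σ|/2 = 134.75.

134.75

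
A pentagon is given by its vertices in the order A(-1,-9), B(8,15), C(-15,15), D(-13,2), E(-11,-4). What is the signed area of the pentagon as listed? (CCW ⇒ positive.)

368

Apply Gauss's area formula: 2A = Σ (x_i·y_{i+1} − x_{i+1}·y_i), indices taken mod 5.
Cross-terms: 57, 345, 165, 74, 95  ⇒  Σ = 736
Signed area = Σ/2 = 368 (positive ⇒ counter-clockwise traversal).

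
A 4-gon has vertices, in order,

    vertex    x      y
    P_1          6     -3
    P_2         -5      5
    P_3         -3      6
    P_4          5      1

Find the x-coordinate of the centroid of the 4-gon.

1

Apply Gauss's area formula. First the cross-terms c_i = x_i·y_{i+1} − x_{i+1}·y_i:
  15, -15, -33, -21  ⇒  2A = -54, A = -27.
Then Σ (x_i + x_{i+1})·c_i = -162, so x̄ = -162 / (6·(-27)) = 1.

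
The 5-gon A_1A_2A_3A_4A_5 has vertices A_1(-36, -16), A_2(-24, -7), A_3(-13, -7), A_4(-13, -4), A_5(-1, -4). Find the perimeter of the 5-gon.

78

|A_1A_2| = √((12)² + (9)²) = √225 = 15
|A_2A_3| = √((11)² + (0)²) = √121 = 11
|A_3A_4| = √((0)² + (3)²) = √9 = 3
|A_4A_5| = √((12)² + (0)²) = √144 = 12
|A_5A_1| = √((-35)² + (-12)²) = √1369 = 37
Perimeter = 15 + 11 + 3 + 12 + 37 = 78.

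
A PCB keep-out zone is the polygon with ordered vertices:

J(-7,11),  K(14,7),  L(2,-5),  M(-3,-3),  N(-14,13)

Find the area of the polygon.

226

Apply Gauss's area formula: 2A = Σ (x_i·y_{i+1} − x_{i+1}·y_i), indices taken mod 5.
J→K: (-7)(7) − (14)(11) = -203
K→L: (14)(-5) − (2)(7) = -84
L→M: (2)(-3) − (-3)(-5) = -21
M→N: (-3)(13) − (-14)(-3) = -81
N→J: (-14)(11) − (-7)(13) = -63
Σ = -452
Area = |Σ|/2 = 226.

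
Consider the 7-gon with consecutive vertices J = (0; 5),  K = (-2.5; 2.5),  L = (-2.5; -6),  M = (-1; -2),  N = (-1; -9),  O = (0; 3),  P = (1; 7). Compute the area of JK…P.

Apply the surveyor's formula: 2A = Σ (x_i·y_{i+1} − x_{i+1}·y_i), indices taken mod 7.
Σ = (12.5) + (21.25) + (-1) + (7) + (-3) + (-3) + (5) = 38.75
Area = |Σ|/2 = 19.375.

19.375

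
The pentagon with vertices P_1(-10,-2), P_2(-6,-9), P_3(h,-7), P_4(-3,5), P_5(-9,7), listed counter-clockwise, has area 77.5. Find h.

Write out the shoelace sum; only the two edges meeting at P_3 involve h:
2·Area = [((-6)·(-7) − h·(-9)) + (h·5 − (-3)·(-7))] + 190
       = 14·h + 211 = 155
⇒ h = -4.

-4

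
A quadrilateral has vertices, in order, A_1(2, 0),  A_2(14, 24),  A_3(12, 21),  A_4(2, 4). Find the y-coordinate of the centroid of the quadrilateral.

Apply the shoelace formula. First the cross-terms c_i = x_i·y_{i+1} − x_{i+1}·y_i:
  48, 6, 6, -8  ⇒  2A = 52, A = 26.
Then Σ (y_i + y_{i+1})·c_i = 1540, so ȳ = 1540 / (6·26) = 385/39.

385/39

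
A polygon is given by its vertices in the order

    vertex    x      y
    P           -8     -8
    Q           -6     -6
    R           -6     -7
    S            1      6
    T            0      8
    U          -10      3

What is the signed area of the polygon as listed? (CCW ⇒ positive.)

84.5

Cross-terms: 0, 6, -29, 8, 80, 104  ⇒  Σ = 169
Signed area = Σ/2 = 84.5 (positive ⇒ counter-clockwise traversal).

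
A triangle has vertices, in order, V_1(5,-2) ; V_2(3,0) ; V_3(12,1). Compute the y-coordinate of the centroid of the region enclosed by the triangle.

-1/3

Apply the surveyor's formula. First the cross-terms c_i = x_i·y_{i+1} − x_{i+1}·y_i:
  6, 3, -29  ⇒  2A = -20, A = -10.
Then Σ (y_i + y_{i+1})·c_i = 20, so ȳ = 20 / (6·(-10)) = -1/3.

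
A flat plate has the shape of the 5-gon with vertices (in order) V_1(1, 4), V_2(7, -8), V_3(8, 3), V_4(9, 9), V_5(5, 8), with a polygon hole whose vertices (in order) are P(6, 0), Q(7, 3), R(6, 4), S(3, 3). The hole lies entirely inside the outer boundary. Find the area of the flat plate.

Outer boundary:
V_1→V_2: (1)(-8) − (7)(4) = -36
V_2→V_3: (7)(3) − (8)(-8) = 85
V_3→V_4: (8)(9) − (9)(3) = 45
V_4→V_5: (9)(8) − (5)(9) = 27
V_5→V_1: (5)(4) − (1)(8) = 12
Σ = 133
Area = |Σ|/2 = 66.5.
Hole:
P→Q: (6)(3) − (7)(0) = 18
Q→R: (7)(4) − (6)(3) = 10
R→S: (6)(3) − (3)(4) = 6
S→P: (3)(0) − (6)(3) = -18
Σ = 16
Area = |Σ|/2 = 8.
Net area = 66.5 − 8 = 58.5.

58.5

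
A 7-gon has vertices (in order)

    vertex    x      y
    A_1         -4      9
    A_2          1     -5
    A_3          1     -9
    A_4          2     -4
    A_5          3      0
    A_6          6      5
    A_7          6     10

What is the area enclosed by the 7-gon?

Apply the shoelace formula: 2A = Σ (x_i·y_{i+1} − x_{i+1}·y_i), indices taken mod 7.
A_1→A_2: (-4)(-5) − (1)(9) = 11
A_2→A_3: (1)(-9) − (1)(-5) = -4
A_3→A_4: (1)(-4) − (2)(-9) = 14
A_4→A_5: (2)(0) − (3)(-4) = 12
A_5→A_6: (3)(5) − (6)(0) = 15
A_6→A_7: (6)(10) − (6)(5) = 30
A_7→A_1: (6)(9) − (-4)(10) = 94
Σ = 172
Area = |Σ|/2 = 86.

86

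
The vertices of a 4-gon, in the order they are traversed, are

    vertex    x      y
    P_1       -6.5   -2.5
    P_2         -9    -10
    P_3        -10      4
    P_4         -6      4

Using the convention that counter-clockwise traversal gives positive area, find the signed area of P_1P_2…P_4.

-34.25

Apply the shoelace (surveyor's) formula: 2A = Σ (x_i·y_{i+1} − x_{i+1}·y_i), indices taken mod 4.
Cross-terms: 42.5, -136, -16, 41  ⇒  Σ = -68.5
Signed area = Σ/2 = -34.25 (negative ⇒ clockwise traversal).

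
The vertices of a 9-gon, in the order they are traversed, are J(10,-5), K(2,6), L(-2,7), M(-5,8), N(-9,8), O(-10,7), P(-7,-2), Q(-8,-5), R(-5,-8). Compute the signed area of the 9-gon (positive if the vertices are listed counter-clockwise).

Apply the shoelace (surveyor's) formula: 2A = Σ (x_i·y_{i+1} − x_{i+1}·y_i), indices taken mod 9.
Cross-terms: 70, 26, 19, 32, 17, 69, 19, 39, 105  ⇒  Σ = 396
Signed area = Σ/2 = 198 (positive ⇒ counter-clockwise traversal).

198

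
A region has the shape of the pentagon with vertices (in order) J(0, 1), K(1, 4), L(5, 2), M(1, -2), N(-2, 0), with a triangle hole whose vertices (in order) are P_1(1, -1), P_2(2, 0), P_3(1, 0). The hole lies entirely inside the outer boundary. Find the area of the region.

18

Outer boundary:
Σ = (-1) + (-18) + (-12) + (-4) + (-2) = -37
Area = |Σ|/2 = 18.5.
Hole:
Σ = (2) + (0) + (-1) = 1
Area = |Σ|/2 = 0.5.
Net area = 18.5 − 0.5 = 18.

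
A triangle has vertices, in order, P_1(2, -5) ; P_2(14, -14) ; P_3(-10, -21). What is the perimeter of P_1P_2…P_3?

|P_1P_2| = √((12)² + (-9)²) = √225 = 15
|P_2P_3| = √((-24)² + (-7)²) = √625 = 25
|P_3P_1| = √((12)² + (16)²) = √400 = 20
Perimeter = 15 + 25 + 20 = 60.

60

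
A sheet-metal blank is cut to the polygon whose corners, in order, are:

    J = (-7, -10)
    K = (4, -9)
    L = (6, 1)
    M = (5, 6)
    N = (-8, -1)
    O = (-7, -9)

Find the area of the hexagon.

153.5

Cross-terms: 103, 58, 31, 43, 65, 7  ⇒  Σ = 307
Area = |Σ|/2 = 153.5.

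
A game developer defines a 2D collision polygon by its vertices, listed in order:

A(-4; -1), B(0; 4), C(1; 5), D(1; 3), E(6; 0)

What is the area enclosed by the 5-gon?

Apply the surveyor's formula: 2A = Σ (x_i·y_{i+1} − x_{i+1}·y_i), indices taken mod 5.
Σ = (-16) + (-4) + (-2) + (-18) + (-6) = -46
Area = |Σ|/2 = 23.

23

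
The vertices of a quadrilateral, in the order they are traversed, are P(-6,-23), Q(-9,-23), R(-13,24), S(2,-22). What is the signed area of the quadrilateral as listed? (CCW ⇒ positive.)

-262

Σ = (-69) + (-515) + (238) + (-178) = -524
Signed area = Σ/2 = -262 (negative ⇒ clockwise traversal).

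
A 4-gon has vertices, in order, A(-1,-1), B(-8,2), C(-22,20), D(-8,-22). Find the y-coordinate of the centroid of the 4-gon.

-7/3

Apply the shoelace formula. First the cross-terms c_i = x_i·y_{i+1} − x_{i+1}·y_i:
  -10, -116, 644, -14  ⇒  2A = 504, A = 252.
Then Σ (y_i + y_{i+1})·c_i = -3528, so ȳ = -3528 / (6·252) = -7/3.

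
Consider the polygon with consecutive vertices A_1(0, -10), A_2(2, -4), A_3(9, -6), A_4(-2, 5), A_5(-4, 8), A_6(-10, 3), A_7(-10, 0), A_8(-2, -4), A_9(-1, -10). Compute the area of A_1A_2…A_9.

122.5

Apply the shoelace formula: 2A = Σ (x_i·y_{i+1} − x_{i+1}·y_i), indices taken mod 9.
Cross-terms: 20, 24, 33, 4, 68, 30, 40, 16, 10  ⇒  Σ = 245
Area = |Σ|/2 = 122.5.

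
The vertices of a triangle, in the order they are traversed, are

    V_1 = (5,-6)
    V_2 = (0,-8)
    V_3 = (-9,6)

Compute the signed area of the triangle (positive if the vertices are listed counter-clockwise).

Cross-terms: -40, -72, 24  ⇒  Σ = -88
Signed area = Σ/2 = -44 (negative ⇒ clockwise traversal).

-44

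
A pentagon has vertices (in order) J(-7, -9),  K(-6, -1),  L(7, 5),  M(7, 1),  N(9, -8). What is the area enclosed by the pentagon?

Apply the surveyor's formula: 2A = Σ (x_i·y_{i+1} − x_{i+1}·y_i), indices taken mod 5.
Σ = (-47) + (-23) + (-28) + (-65) + (-137) = -300
Area = |Σ|/2 = 150.

150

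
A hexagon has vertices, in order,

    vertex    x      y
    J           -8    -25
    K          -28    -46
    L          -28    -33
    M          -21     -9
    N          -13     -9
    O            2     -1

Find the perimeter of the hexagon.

118

|JK| = √((-20)² + (-21)²) = √841 = 29
|KL| = √((0)² + (13)²) = √169 = 13
|LM| = √((7)² + (24)²) = √625 = 25
|MN| = √((8)² + (0)²) = √64 = 8
|NO| = √((15)² + (8)²) = √289 = 17
|OJ| = √((-10)² + (-24)²) = √676 = 26
Perimeter = 29 + 13 + 25 + 8 + 17 + 26 = 118.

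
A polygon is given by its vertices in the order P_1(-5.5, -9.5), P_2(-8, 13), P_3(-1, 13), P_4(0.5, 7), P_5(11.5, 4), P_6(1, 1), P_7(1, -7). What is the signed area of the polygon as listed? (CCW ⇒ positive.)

-189.5

Cross-terms: -147.5, -91, -13.5, -78.5, 7.5, -8, -48  ⇒  Σ = -379
Signed area = Σ/2 = -189.5 (negative ⇒ clockwise traversal).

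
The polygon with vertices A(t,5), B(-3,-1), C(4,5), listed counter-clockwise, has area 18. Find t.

Write out the shoelace sum; only the two edges meeting at A involve t:
2·Area = [(4·5 − t·5) + (t·(-1) − (-3)·5)] + -11
       = -6·t + 24 = 36
⇒ t = -2.

-2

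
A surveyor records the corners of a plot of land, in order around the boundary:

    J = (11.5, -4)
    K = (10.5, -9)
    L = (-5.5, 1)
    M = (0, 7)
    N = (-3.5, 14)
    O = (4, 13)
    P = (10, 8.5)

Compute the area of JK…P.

Apply the shoelace formula: 2A = Σ (x_i·y_{i+1} − x_{i+1}·y_i), indices taken mod 7.
Cross-terms: -61.5, -39, -38.5, 24.5, -101.5, -96, -137.75  ⇒  Σ = -449.75
Area = |Σ|/2 = 224.875.

224.875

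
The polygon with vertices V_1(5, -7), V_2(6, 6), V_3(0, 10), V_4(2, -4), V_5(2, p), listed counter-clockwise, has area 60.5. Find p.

The doubled signed area Σ (x_i y_{i+1} − x_{i+1} y_i) is linear in p.
With p=0 it equals 106; the coefficient of p is -3 (from the two edges through V_5).
So -3·p + 106 = 2·60.5 = 121 ⇒ p = -5.

-5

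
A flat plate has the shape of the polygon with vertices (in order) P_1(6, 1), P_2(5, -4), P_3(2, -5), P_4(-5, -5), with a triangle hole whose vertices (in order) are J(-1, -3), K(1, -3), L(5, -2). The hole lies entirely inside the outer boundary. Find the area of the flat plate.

Outer boundary:
Cross-terms: -29, -17, -35, 25  ⇒  Σ = -56
Area = |Σ|/2 = 28.
Hole:
J→K: (-1)(-3) − (1)(-3) = 6
K→L: (1)(-2) − (5)(-3) = 13
L→J: (5)(-3) − (-1)(-2) = -17
Σ = 2
Area = |Σ|/2 = 1.
Net area = 28 − 1 = 27.

27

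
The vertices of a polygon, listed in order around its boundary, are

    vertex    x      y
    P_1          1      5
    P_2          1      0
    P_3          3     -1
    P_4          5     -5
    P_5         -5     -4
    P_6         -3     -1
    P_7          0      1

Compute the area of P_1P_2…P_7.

36

Apply the shoelace formula: 2A = Σ (x_i·y_{i+1} − x_{i+1}·y_i), indices taken mod 7.
Σ = (-5) + (-1) + (-10) + (-45) + (-7) + (-3) + (-1) = -72
Area = |Σ|/2 = 36.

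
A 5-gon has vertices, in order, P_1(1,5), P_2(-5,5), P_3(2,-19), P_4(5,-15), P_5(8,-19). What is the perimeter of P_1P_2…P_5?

|P_1P_2| = √((-6)² + (0)²) = √36 = 6
|P_2P_3| = √((7)² + (-24)²) = √625 = 25
|P_3P_4| = √((3)² + (4)²) = √25 = 5
|P_4P_5| = √((3)² + (-4)²) = √25 = 5
|P_5P_1| = √((-7)² + (24)²) = √625 = 25
Perimeter = 6 + 25 + 5 + 5 + 25 = 66.

66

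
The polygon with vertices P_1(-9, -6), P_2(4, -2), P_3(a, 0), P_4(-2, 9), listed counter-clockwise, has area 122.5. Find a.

Write out the shoelace sum; only the two edges meeting at P_3 involve a:
2·Area = [(4·0 − a·(-2)) + (a·9 − (-2)·0)] + 135
       = 11·a + 135 = 245
⇒ a = 10.

10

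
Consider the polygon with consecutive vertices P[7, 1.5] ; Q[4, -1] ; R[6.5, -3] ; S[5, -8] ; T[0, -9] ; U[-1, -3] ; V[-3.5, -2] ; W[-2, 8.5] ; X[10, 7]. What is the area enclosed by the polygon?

Apply Gauss's area formula: 2A = Σ (x_i·y_{i+1} − x_{i+1}·y_i), indices taken mod 9.
Σ = (-13) + (-5.5) + (-37) + (-45) + (-9) + (-8.5) + (-33.75) + (-99) + (-34) = -284.75
Area = |Σ|/2 = 142.375.

142.375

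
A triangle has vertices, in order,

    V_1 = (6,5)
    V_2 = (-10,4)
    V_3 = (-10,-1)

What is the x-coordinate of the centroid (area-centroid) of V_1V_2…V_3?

-14/3

Apply the shoelace (surveyor's) formula. First the cross-terms c_i = x_i·y_{i+1} − x_{i+1}·y_i:
  74, 50, -44  ⇒  2A = 80, A = 40.
Then Σ (x_i + x_{i+1})·c_i = -1120, so x̄ = -1120 / (6·40) = -14/3.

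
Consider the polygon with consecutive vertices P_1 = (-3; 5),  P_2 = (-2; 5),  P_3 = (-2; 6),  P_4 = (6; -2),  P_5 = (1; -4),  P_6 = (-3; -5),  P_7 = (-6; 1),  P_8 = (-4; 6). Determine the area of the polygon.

Apply the shoelace formula: 2A = Σ (x_i·y_{i+1} − x_{i+1}·y_i), indices taken mod 8.
Σ = (-5) + (-2) + (-32) + (-22) + (-17) + (-33) + (-32) + (-2) = -145
Area = |Σ|/2 = 72.5.

72.5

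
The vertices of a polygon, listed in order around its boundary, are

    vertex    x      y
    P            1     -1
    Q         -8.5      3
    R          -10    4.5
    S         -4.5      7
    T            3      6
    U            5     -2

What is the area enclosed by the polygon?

75.25

Σ = (-5.5) + (-8.25) + (-49.75) + (-48) + (-36) + (-3) = -150.5
Area = |Σ|/2 = 75.25.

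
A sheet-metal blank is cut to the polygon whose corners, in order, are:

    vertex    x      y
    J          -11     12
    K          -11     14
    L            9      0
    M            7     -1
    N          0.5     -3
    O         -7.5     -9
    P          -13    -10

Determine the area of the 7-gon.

256.25

Cross-terms: -22, -126, -9, -20.5, -27, -42, -266  ⇒  Σ = -512.5
Area = |Σ|/2 = 256.25.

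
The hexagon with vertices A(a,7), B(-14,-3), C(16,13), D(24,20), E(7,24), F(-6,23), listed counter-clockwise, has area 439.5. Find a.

-8

Write out the shoelace sum; only the two edges meeting at A involve a:
2·Area = [((-6)·7 − a·23) + (a·(-3) − (-14)·7)] + 615
       = -26·a + 671 = 879
⇒ a = -8.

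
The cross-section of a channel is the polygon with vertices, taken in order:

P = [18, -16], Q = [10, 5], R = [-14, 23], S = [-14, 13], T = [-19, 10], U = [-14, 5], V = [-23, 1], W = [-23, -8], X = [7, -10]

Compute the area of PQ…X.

Σ = (250) + (300) + (140) + (107) + (45) + (101) + (207) + (286) + (68) = 1504
Area = |Σ|/2 = 752.

752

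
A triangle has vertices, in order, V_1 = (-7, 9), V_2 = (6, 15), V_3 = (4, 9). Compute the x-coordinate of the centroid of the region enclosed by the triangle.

Apply the shoelace (surveyor's) formula. First the cross-terms c_i = x_i·y_{i+1} − x_{i+1}·y_i:
  -159, -6, 99  ⇒  2A = -66, A = -33.
Then Σ (x_i + x_{i+1})·c_i = -198, so x̄ = -198 / (6·(-33)) = 1.

1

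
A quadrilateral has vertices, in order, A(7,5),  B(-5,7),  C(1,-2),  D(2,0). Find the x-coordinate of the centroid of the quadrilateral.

Apply the surveyor's formula. First the cross-terms c_i = x_i·y_{i+1} − x_{i+1}·y_i:
  74, 3, 4, 10  ⇒  2A = 91, A = 45.5.
Then Σ (x_i + x_{i+1})·c_i = 238, so x̄ = 238 / (6·45.5) = 34/39.

34/39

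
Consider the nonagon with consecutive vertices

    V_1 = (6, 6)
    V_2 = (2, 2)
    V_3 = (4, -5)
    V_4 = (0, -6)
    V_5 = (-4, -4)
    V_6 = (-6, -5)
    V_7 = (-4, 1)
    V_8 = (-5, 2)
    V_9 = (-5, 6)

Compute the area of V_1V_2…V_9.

Apply the surveyor's formula: 2A = Σ (x_i·y_{i+1} − x_{i+1}·y_i), indices taken mod 9.
Σ = (0) + (-18) + (-24) + (-24) + (-4) + (-26) + (-3) + (-20) + (-66) = -185
Area = |Σ|/2 = 92.5.

92.5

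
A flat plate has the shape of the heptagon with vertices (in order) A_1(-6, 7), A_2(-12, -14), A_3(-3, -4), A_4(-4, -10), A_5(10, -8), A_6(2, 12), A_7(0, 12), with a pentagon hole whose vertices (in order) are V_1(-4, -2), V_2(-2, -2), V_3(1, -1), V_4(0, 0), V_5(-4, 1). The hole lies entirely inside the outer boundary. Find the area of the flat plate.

266

Outer boundary:
Cross-terms: 168, 6, 14, 132, 136, 24, 72  ⇒  Σ = 552
Area = |Σ|/2 = 276.
Hole:
Σ = (4) + (4) + (0) + (0) + (12) = 20
Area = |Σ|/2 = 10.
Net area = 276 − 10 = 266.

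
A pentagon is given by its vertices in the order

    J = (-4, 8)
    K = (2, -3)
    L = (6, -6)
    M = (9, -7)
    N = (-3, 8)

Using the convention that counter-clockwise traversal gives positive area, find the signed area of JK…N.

36.5

Apply Gauss's area formula: 2A = Σ (x_i·y_{i+1} − x_{i+1}·y_i), indices taken mod 5.
Σ = (-4) + (6) + (12) + (51) + (8) = 73
Signed area = Σ/2 = 36.5 (positive ⇒ counter-clockwise traversal).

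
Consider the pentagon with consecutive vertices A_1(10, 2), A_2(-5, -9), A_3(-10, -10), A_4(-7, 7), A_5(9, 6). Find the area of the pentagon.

Apply the shoelace (surveyor's) formula: 2A = Σ (x_i·y_{i+1} − x_{i+1}·y_i), indices taken mod 5.
Σ = (-80) + (-40) + (-140) + (-105) + (-42) = -407
Area = |Σ|/2 = 203.5.

203.5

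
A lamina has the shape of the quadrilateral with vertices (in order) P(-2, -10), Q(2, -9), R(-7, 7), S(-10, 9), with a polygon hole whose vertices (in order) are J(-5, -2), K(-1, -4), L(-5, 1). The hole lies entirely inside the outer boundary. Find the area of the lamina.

51

Outer boundary:
P→Q: (-2)(-9) − (2)(-10) = 38
Q→R: (2)(7) − (-7)(-9) = -49
R→S: (-7)(9) − (-10)(7) = 7
S→P: (-10)(-10) − (-2)(9) = 118
Σ = 114
Area = |Σ|/2 = 57.
Hole:
Σ = (18) + (-21) + (15) = 12
Area = |Σ|/2 = 6.
Net area = 57 − 6 = 51.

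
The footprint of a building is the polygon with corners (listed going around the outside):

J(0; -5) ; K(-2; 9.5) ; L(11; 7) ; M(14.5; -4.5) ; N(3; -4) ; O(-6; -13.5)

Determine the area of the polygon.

Apply the surveyor's formula: 2A = Σ (x_i·y_{i+1} − x_{i+1}·y_i), indices taken mod 6.
Cross-terms: -10, -118.5, -151, -44.5, -64.5, 30  ⇒  Σ = -358.5
Area = |Σ|/2 = 179.25.

179.25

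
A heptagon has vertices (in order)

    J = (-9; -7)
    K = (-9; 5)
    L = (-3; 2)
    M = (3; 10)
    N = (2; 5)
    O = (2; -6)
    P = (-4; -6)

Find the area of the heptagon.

Cross-terms: -108, -3, -36, -5, -22, -36, -26  ⇒  Σ = -236
Area = |Σ|/2 = 118.

118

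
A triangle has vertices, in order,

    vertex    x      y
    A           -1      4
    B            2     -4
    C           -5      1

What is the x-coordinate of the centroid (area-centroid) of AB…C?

-4/3

Apply the shoelace formula. First the cross-terms c_i = x_i·y_{i+1} − x_{i+1}·y_i:
  -4, -18, -19  ⇒  2A = -41, A = -20.5.
Then Σ (x_i + x_{i+1})·c_i = 164, so x̄ = 164 / (6·(-20.5)) = -4/3.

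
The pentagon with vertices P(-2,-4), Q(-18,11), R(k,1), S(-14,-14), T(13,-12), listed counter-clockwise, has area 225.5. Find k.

Write out the shoelace sum; only the two edges meeting at R involve k:
2·Area = [((-18)·1 − k·11) + (k·(-14) − (-14)·1)] + 180
       = -25·k + 176 = 451
⇒ k = -11.

-11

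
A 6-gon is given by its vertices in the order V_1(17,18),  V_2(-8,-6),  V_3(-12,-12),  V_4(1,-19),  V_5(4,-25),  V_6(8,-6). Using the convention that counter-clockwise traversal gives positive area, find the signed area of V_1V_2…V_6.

Apply the shoelace formula: 2A = Σ (x_i·y_{i+1} − x_{i+1}·y_i), indices taken mod 6.
Cross-terms: 42, 24, 240, 51, 176, 246  ⇒  Σ = 779
Signed area = Σ/2 = 389.5 (positive ⇒ counter-clockwise traversal).

389.5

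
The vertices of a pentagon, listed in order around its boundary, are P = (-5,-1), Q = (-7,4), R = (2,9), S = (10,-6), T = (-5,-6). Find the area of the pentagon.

157.5

Apply the shoelace formula: 2A = Σ (x_i·y_{i+1} − x_{i+1}·y_i), indices taken mod 5.
Σ = (-27) + (-71) + (-102) + (-90) + (-25) = -315
Area = |Σ|/2 = 157.5.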